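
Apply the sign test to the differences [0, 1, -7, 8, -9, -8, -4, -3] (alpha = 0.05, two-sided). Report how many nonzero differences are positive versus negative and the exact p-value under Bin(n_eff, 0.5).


Step 1: Discard zero differences. Original n = 8; n_eff = number of nonzero differences = 7.
Nonzero differences (with sign): +1, -7, +8, -9, -8, -4, -3
Step 2: Count signs: positive = 2, negative = 5.
Step 3: Under H0: P(positive) = 0.5, so the number of positives S ~ Bin(7, 0.5).
Step 4: Two-sided exact p-value = sum of Bin(7,0.5) probabilities at or below the observed probability = 0.453125.
Step 5: alpha = 0.05. fail to reject H0.

n_eff = 7, pos = 2, neg = 5, p = 0.453125, fail to reject H0.


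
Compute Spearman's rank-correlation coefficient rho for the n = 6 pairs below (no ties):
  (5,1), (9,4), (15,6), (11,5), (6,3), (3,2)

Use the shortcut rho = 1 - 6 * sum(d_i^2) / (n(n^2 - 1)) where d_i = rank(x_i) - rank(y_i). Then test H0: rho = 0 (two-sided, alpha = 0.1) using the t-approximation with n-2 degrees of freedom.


Step 1: Rank x and y separately (midranks; no ties here).
rank(x): 5->2, 9->4, 15->6, 11->5, 6->3, 3->1
rank(y): 1->1, 4->4, 6->6, 5->5, 3->3, 2->2
Step 2: d_i = R_x(i) - R_y(i); compute d_i^2.
  (2-1)^2=1, (4-4)^2=0, (6-6)^2=0, (5-5)^2=0, (3-3)^2=0, (1-2)^2=1
sum(d^2) = 2.
Step 3: rho = 1 - 6*2 / (6*(6^2 - 1)) = 1 - 12/210 = 0.942857.
Step 4: Under H0, t = rho * sqrt((n-2)/(1-rho^2)) = 5.6595 ~ t(4).
Step 5: Two-sided p-value from the t-distribution with 4 df = 0.004805.
Step 6: alpha = 0.1. reject H0.

rho = 0.9429, p = 0.004805, reject H0 at alpha = 0.1.


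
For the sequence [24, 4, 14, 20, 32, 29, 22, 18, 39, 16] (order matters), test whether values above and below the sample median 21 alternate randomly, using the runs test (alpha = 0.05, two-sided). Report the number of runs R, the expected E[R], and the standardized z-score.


Step 1: Compute median = 21; label A = above, B = below.
Labels in order: ABBBAAABAB  (n_A = 5, n_B = 5)
Step 2: Count runs R = 6.
Step 3: Under H0 (random ordering), E[R] = 2*n_A*n_B/(n_A+n_B) + 1 = 2*5*5/10 + 1 = 6.0000.
        Var[R] = 2*n_A*n_B*(2*n_A*n_B - n_A - n_B) / ((n_A+n_B)^2 * (n_A+n_B-1)) = 2000/900 = 2.2222.
        SD[R] = 1.4907.
Step 4: R = E[R], so z = 0 with no continuity correction.
Step 5: Two-sided p-value via normal approximation = 2*(1 - Phi(|z|)) = 1.000000.
Step 6: alpha = 0.05. fail to reject H0.

R = 6, z = 0.0000, p = 1.000000, fail to reject H0.


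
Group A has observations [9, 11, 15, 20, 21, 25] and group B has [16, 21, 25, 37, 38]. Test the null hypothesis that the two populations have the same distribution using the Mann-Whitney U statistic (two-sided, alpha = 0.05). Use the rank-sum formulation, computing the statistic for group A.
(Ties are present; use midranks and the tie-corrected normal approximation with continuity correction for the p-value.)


Step 1: Combine and sort all 11 observations; assign midranks.
sorted (value, group): (9,X), (11,X), (15,X), (16,Y), (20,X), (21,X), (21,Y), (25,X), (25,Y), (37,Y), (38,Y)
ranks: 9->1, 11->2, 15->3, 16->4, 20->5, 21->6.5, 21->6.5, 25->8.5, 25->8.5, 37->10, 38->11
Step 2: Rank sum for X: R1 = 1 + 2 + 3 + 5 + 6.5 + 8.5 = 26.
Step 3: U_X = R1 - n1(n1+1)/2 = 26 - 6*7/2 = 26 - 21 = 5.
       U_Y = n1*n2 - U_X = 30 - 5 = 25.
Step 4: Ties are present, so use the tie-corrected normal approximation (with continuity correction) for the p-value.
Step 5: p-value = 0.081440; compare to alpha = 0.05. fail to reject H0.

U_X = 5, p = 0.081440, fail to reject H0 at alpha = 0.05.


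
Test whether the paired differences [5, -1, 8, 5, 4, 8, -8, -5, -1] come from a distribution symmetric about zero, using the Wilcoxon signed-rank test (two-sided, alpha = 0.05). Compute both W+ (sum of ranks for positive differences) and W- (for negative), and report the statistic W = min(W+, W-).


Step 1: Drop any zero differences (none here) and take |d_i|.
|d| = [5, 1, 8, 5, 4, 8, 8, 5, 1]
Step 2: Midrank |d_i| (ties get averaged ranks).
ranks: |5|->5, |1|->1.5, |8|->8, |5|->5, |4|->3, |8|->8, |8|->8, |5|->5, |1|->1.5
Step 3: Attach original signs; sum ranks with positive sign and with negative sign.
W+ = 5 + 8 + 5 + 3 + 8 = 29
W- = 1.5 + 8 + 5 + 1.5 = 16
(Check: W+ + W- = 45 should equal n(n+1)/2 = 45.)
Step 4: Test statistic W = min(W+, W-) = 16.
Step 5: Ties in |d|, so use the tie-corrected normal approximation.
        E[W] = n(n+1)/4 = 9*10/4 = 22.5.
        Tie groups: |d|=1 (t=2), |d|=5 (t=3), |d|=8 (t=3); sum(t^3 - t) = 54.
        Var[W] = n(n+1)(2n+1)/24 - sum(t^3-t)/48 = 1710/24 - 54/48 = 70.125.
        z = (W - E[W]) / sqrt(Var[W]) = (16 - 22.5) / 8.3741 = -0.7762.
        Two-sided p = 2*Phi(z) = 0.437627.
Step 6: alpha = 0.05. fail to reject H0.

W+ = 29, W- = 16, W = min = 16, p = 0.437627, fail to reject H0.


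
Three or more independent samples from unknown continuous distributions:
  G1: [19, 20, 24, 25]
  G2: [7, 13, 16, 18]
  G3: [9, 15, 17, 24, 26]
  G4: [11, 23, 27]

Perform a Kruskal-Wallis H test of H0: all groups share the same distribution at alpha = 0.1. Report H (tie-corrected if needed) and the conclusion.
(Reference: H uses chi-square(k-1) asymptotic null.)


Step 1: Combine all N = 16 observations and assign midranks.
sorted (value, group, rank): (7,G2,1), (9,G3,2), (11,G4,3), (13,G2,4), (15,G3,5), (16,G2,6), (17,G3,7), (18,G2,8), (19,G1,9), (20,G1,10), (23,G4,11), (24,G1,12.5), (24,G3,12.5), (25,G1,14), (26,G3,15), (27,G4,16)
Step 2: Sum ranks within each group.
R_1 = 45.5 (n_1 = 4)
R_2 = 19 (n_2 = 4)
R_3 = 41.5 (n_3 = 5)
R_4 = 30 (n_4 = 3)
Step 3: H = 12/(N(N+1)) * sum(R_i^2/n_i) - 3(N+1)
     = 12/(16*17) * (45.5^2/4 + 19^2/4 + 41.5^2/5 + 30^2/3) - 3*17
     = 0.044118 * 1252.26 - 51
     = 4.246875.
Step 4: Ties present; correction factor C = 1 - 6/(16^3 - 16) = 0.998529. Corrected H = 4.246875 / 0.998529 = 4.253130.
Step 5: Under H0, H ~ chi^2(3); p-value = 0.235396.
Step 6: alpha = 0.1. fail to reject H0.

H = 4.2531, df = 3, p = 0.235396, fail to reject H0.


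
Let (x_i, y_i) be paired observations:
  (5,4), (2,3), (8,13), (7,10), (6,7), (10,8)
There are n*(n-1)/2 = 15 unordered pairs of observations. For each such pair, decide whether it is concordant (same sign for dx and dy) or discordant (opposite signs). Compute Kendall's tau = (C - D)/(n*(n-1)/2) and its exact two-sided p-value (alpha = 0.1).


Step 1: Enumerate the 15 unordered pairs (i,j) with i<j and classify each by sign(x_j-x_i) * sign(y_j-y_i).
  (1,2):dx=-3,dy=-1->C; (1,3):dx=+3,dy=+9->C; (1,4):dx=+2,dy=+6->C; (1,5):dx=+1,dy=+3->C
  (1,6):dx=+5,dy=+4->C; (2,3):dx=+6,dy=+10->C; (2,4):dx=+5,dy=+7->C; (2,5):dx=+4,dy=+4->C
  (2,6):dx=+8,dy=+5->C; (3,4):dx=-1,dy=-3->C; (3,5):dx=-2,dy=-6->C; (3,6):dx=+2,dy=-5->D
  (4,5):dx=-1,dy=-3->C; (4,6):dx=+3,dy=-2->D; (5,6):dx=+4,dy=+1->C
Step 2: C = 13, D = 2, total pairs = 15.
Step 3: tau = (C - D)/(n(n-1)/2) = (13 - 2)/15 = 0.733333.
Step 4: Exact two-sided p-value (enumerate n! = 720 permutations of y under H0): p = 0.055556.
Step 5: alpha = 0.1. reject H0.

tau_b = 0.7333 (C=13, D=2), p = 0.055556, reject H0.


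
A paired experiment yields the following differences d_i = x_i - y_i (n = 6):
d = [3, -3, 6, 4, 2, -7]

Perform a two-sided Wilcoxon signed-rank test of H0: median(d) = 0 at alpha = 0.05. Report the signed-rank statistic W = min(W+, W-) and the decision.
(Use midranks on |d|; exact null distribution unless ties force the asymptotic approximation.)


Step 1: Drop any zero differences (none here) and take |d_i|.
|d| = [3, 3, 6, 4, 2, 7]
Step 2: Midrank |d_i| (ties get averaged ranks).
ranks: |3|->2.5, |3|->2.5, |6|->5, |4|->4, |2|->1, |7|->6
Step 3: Attach original signs; sum ranks with positive sign and with negative sign.
W+ = 2.5 + 5 + 4 + 1 = 12.5
W- = 2.5 + 6 = 8.5
(Check: W+ + W- = 21 should equal n(n+1)/2 = 21.)
Step 4: Test statistic W = min(W+, W-) = 8.5.
Step 5: Ties in |d|, so use the tie-corrected normal approximation.
        E[W] = n(n+1)/4 = 6*7/4 = 10.5.
        Tie groups: |d|=3 (t=2); sum(t^3 - t) = 6.
        Var[W] = n(n+1)(2n+1)/24 - sum(t^3-t)/48 = 546/24 - 6/48 = 22.625.
        z = (W - E[W]) / sqrt(Var[W]) = (8.5 - 10.5) / 4.7566 = -0.4205.
        Two-sided p = 2*Phi(z) = 0.674142.
Step 6: alpha = 0.05. fail to reject H0.

W+ = 12.5, W- = 8.5, W = min = 8.5, p = 0.674142, fail to reject H0.


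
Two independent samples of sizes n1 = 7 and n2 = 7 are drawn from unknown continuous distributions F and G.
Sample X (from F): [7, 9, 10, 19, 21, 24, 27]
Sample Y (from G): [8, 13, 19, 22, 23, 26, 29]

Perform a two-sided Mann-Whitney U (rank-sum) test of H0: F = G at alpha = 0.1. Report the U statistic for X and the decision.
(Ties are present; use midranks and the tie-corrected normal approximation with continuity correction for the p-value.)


Step 1: Combine and sort all 14 observations; assign midranks.
sorted (value, group): (7,X), (8,Y), (9,X), (10,X), (13,Y), (19,X), (19,Y), (21,X), (22,Y), (23,Y), (24,X), (26,Y), (27,X), (29,Y)
ranks: 7->1, 8->2, 9->3, 10->4, 13->5, 19->6.5, 19->6.5, 21->8, 22->9, 23->10, 24->11, 26->12, 27->13, 29->14
Step 2: Rank sum for X: R1 = 1 + 3 + 4 + 6.5 + 8 + 11 + 13 = 46.5.
Step 3: U_X = R1 - n1(n1+1)/2 = 46.5 - 7*8/2 = 46.5 - 28 = 18.5.
       U_Y = n1*n2 - U_X = 49 - 18.5 = 30.5.
Step 4: Ties are present, so use the tie-corrected normal approximation (with continuity correction) for the p-value.
Step 5: p-value = 0.481721; compare to alpha = 0.1. fail to reject H0.

U_X = 18.5, p = 0.481721, fail to reject H0 at alpha = 0.1.


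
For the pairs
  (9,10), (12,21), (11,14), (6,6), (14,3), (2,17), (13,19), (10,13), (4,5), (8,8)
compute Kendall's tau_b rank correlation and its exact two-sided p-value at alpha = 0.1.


Step 1: Enumerate the 45 unordered pairs (i,j) with i<j and classify each by sign(x_j-x_i) * sign(y_j-y_i).
  (1,2):dx=+3,dy=+11->C; (1,3):dx=+2,dy=+4->C; (1,4):dx=-3,dy=-4->C; (1,5):dx=+5,dy=-7->D
  (1,6):dx=-7,dy=+7->D; (1,7):dx=+4,dy=+9->C; (1,8):dx=+1,dy=+3->C; (1,9):dx=-5,dy=-5->C
  (1,10):dx=-1,dy=-2->C; (2,3):dx=-1,dy=-7->C; (2,4):dx=-6,dy=-15->C; (2,5):dx=+2,dy=-18->D
  (2,6):dx=-10,dy=-4->C; (2,7):dx=+1,dy=-2->D; (2,8):dx=-2,dy=-8->C; (2,9):dx=-8,dy=-16->C
  (2,10):dx=-4,dy=-13->C; (3,4):dx=-5,dy=-8->C; (3,5):dx=+3,dy=-11->D; (3,6):dx=-9,dy=+3->D
  (3,7):dx=+2,dy=+5->C; (3,8):dx=-1,dy=-1->C; (3,9):dx=-7,dy=-9->C; (3,10):dx=-3,dy=-6->C
  (4,5):dx=+8,dy=-3->D; (4,6):dx=-4,dy=+11->D; (4,7):dx=+7,dy=+13->C; (4,8):dx=+4,dy=+7->C
  (4,9):dx=-2,dy=-1->C; (4,10):dx=+2,dy=+2->C; (5,6):dx=-12,dy=+14->D; (5,7):dx=-1,dy=+16->D
  (5,8):dx=-4,dy=+10->D; (5,9):dx=-10,dy=+2->D; (5,10):dx=-6,dy=+5->D; (6,7):dx=+11,dy=+2->C
  (6,8):dx=+8,dy=-4->D; (6,9):dx=+2,dy=-12->D; (6,10):dx=+6,dy=-9->D; (7,8):dx=-3,dy=-6->C
  (7,9):dx=-9,dy=-14->C; (7,10):dx=-5,dy=-11->C; (8,9):dx=-6,dy=-8->C; (8,10):dx=-2,dy=-5->C
  (9,10):dx=+4,dy=+3->C
Step 2: C = 29, D = 16, total pairs = 45.
Step 3: tau = (C - D)/(n(n-1)/2) = (29 - 16)/45 = 0.288889.
Step 4: Exact two-sided p-value (enumerate n! = 3628800 permutations of y under H0): p = 0.291248.
Step 5: alpha = 0.1. fail to reject H0.

tau_b = 0.2889 (C=29, D=16), p = 0.291248, fail to reject H0.


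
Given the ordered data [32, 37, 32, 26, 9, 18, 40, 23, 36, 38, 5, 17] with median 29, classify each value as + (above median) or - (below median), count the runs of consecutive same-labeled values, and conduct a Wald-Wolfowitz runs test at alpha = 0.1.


Step 1: Compute median = 29; label A = above, B = below.
Labels in order: AAABBBABAABB  (n_A = 6, n_B = 6)
Step 2: Count runs R = 6.
Step 3: Under H0 (random ordering), E[R] = 2*n_A*n_B/(n_A+n_B) + 1 = 2*6*6/12 + 1 = 7.0000.
        Var[R] = 2*n_A*n_B*(2*n_A*n_B - n_A - n_B) / ((n_A+n_B)^2 * (n_A+n_B-1)) = 4320/1584 = 2.7273.
        SD[R] = 1.6514.
Step 4: Continuity-corrected z = (R + 0.5 - E[R]) / SD[R] = (6 + 0.5 - 7.0000) / 1.6514 = -0.3028.
Step 5: Two-sided p-value via normal approximation = 2*(1 - Phi(|z|)) = 0.762069.
Step 6: alpha = 0.1. fail to reject H0.

R = 6, z = -0.3028, p = 0.762069, fail to reject H0.


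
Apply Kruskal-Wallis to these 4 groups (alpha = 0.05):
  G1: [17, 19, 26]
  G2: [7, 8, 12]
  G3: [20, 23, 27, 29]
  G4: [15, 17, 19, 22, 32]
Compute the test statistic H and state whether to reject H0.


Step 1: Combine all N = 15 observations and assign midranks.
sorted (value, group, rank): (7,G2,1), (8,G2,2), (12,G2,3), (15,G4,4), (17,G1,5.5), (17,G4,5.5), (19,G1,7.5), (19,G4,7.5), (20,G3,9), (22,G4,10), (23,G3,11), (26,G1,12), (27,G3,13), (29,G3,14), (32,G4,15)
Step 2: Sum ranks within each group.
R_1 = 25 (n_1 = 3)
R_2 = 6 (n_2 = 3)
R_3 = 47 (n_3 = 4)
R_4 = 42 (n_4 = 5)
Step 3: H = 12/(N(N+1)) * sum(R_i^2/n_i) - 3(N+1)
     = 12/(15*16) * (25^2/3 + 6^2/3 + 47^2/4 + 42^2/5) - 3*16
     = 0.050000 * 1125.38 - 48
     = 8.269167.
Step 4: Ties present; correction factor C = 1 - 12/(15^3 - 15) = 0.996429. Corrected H = 8.269167 / 0.996429 = 8.298805.
Step 5: Under H0, H ~ chi^2(3); p-value = 0.040224.
Step 6: alpha = 0.05. reject H0.

H = 8.2988, df = 3, p = 0.040224, reject H0.


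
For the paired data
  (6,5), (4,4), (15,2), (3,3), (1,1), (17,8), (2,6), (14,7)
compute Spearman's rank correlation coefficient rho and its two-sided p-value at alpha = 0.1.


Step 1: Rank x and y separately (midranks; no ties here).
rank(x): 6->5, 4->4, 15->7, 3->3, 1->1, 17->8, 2->2, 14->6
rank(y): 5->5, 4->4, 2->2, 3->3, 1->1, 8->8, 6->6, 7->7
Step 2: d_i = R_x(i) - R_y(i); compute d_i^2.
  (5-5)^2=0, (4-4)^2=0, (7-2)^2=25, (3-3)^2=0, (1-1)^2=0, (8-8)^2=0, (2-6)^2=16, (6-7)^2=1
sum(d^2) = 42.
Step 3: rho = 1 - 6*42 / (8*(8^2 - 1)) = 1 - 252/504 = 0.500000.
Step 4: Under H0, t = rho * sqrt((n-2)/(1-rho^2)) = 1.4142 ~ t(6).
Step 5: Two-sided p-value from the t-distribution with 6 df = 0.207031.
Step 6: alpha = 0.1. fail to reject H0.

rho = 0.5000, p = 0.207031, fail to reject H0 at alpha = 0.1.


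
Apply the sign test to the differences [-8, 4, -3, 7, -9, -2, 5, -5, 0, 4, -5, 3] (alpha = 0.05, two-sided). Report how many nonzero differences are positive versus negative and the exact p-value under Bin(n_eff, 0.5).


Step 1: Discard zero differences. Original n = 12; n_eff = number of nonzero differences = 11.
Nonzero differences (with sign): -8, +4, -3, +7, -9, -2, +5, -5, +4, -5, +3
Step 2: Count signs: positive = 5, negative = 6.
Step 3: Under H0: P(positive) = 0.5, so the number of positives S ~ Bin(11, 0.5).
Step 4: Two-sided exact p-value = sum of Bin(11,0.5) probabilities at or below the observed probability = 1.000000.
Step 5: alpha = 0.05. fail to reject H0.

n_eff = 11, pos = 5, neg = 6, p = 1.000000, fail to reject H0.


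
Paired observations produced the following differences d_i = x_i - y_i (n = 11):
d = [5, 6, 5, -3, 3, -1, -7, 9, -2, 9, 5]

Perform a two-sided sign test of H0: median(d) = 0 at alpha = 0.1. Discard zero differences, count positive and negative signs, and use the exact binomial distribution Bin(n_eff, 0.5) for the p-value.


Step 1: Discard zero differences. Original n = 11; n_eff = number of nonzero differences = 11.
Nonzero differences (with sign): +5, +6, +5, -3, +3, -1, -7, +9, -2, +9, +5
Step 2: Count signs: positive = 7, negative = 4.
Step 3: Under H0: P(positive) = 0.5, so the number of positives S ~ Bin(11, 0.5).
Step 4: Two-sided exact p-value = sum of Bin(11,0.5) probabilities at or below the observed probability = 0.548828.
Step 5: alpha = 0.1. fail to reject H0.

n_eff = 11, pos = 7, neg = 4, p = 0.548828, fail to reject H0.


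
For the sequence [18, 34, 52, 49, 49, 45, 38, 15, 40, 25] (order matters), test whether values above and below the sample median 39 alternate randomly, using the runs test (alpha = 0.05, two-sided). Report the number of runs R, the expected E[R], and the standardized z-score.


Step 1: Compute median = 39; label A = above, B = below.
Labels in order: BBAAAABBAB  (n_A = 5, n_B = 5)
Step 2: Count runs R = 5.
Step 3: Under H0 (random ordering), E[R] = 2*n_A*n_B/(n_A+n_B) + 1 = 2*5*5/10 + 1 = 6.0000.
        Var[R] = 2*n_A*n_B*(2*n_A*n_B - n_A - n_B) / ((n_A+n_B)^2 * (n_A+n_B-1)) = 2000/900 = 2.2222.
        SD[R] = 1.4907.
Step 4: Continuity-corrected z = (R + 0.5 - E[R]) / SD[R] = (5 + 0.5 - 6.0000) / 1.4907 = -0.3354.
Step 5: Two-sided p-value via normal approximation = 2*(1 - Phi(|z|)) = 0.737316.
Step 6: alpha = 0.05. fail to reject H0.

R = 5, z = -0.3354, p = 0.737316, fail to reject H0.


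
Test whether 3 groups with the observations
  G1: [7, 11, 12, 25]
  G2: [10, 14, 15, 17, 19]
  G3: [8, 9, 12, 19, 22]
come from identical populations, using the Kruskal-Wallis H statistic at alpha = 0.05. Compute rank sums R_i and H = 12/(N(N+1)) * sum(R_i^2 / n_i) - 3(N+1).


Step 1: Combine all N = 14 observations and assign midranks.
sorted (value, group, rank): (7,G1,1), (8,G3,2), (9,G3,3), (10,G2,4), (11,G1,5), (12,G1,6.5), (12,G3,6.5), (14,G2,8), (15,G2,9), (17,G2,10), (19,G2,11.5), (19,G3,11.5), (22,G3,13), (25,G1,14)
Step 2: Sum ranks within each group.
R_1 = 26.5 (n_1 = 4)
R_2 = 42.5 (n_2 = 5)
R_3 = 36 (n_3 = 5)
Step 3: H = 12/(N(N+1)) * sum(R_i^2/n_i) - 3(N+1)
     = 12/(14*15) * (26.5^2/4 + 42.5^2/5 + 36^2/5) - 3*15
     = 0.057143 * 796.013 - 45
     = 0.486429.
Step 4: Ties present; correction factor C = 1 - 12/(14^3 - 14) = 0.995604. Corrected H = 0.486429 / 0.995604 = 0.488576.
Step 5: Under H0, H ~ chi^2(2); p-value = 0.783262.
Step 6: alpha = 0.05. fail to reject H0.

H = 0.4886, df = 2, p = 0.783262, fail to reject H0.


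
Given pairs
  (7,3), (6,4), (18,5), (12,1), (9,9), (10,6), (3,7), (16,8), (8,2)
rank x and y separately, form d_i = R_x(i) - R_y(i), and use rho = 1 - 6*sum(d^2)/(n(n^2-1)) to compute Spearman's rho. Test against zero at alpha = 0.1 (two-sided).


Step 1: Rank x and y separately (midranks; no ties here).
rank(x): 7->3, 6->2, 18->9, 12->7, 9->5, 10->6, 3->1, 16->8, 8->4
rank(y): 3->3, 4->4, 5->5, 1->1, 9->9, 6->6, 7->7, 8->8, 2->2
Step 2: d_i = R_x(i) - R_y(i); compute d_i^2.
  (3-3)^2=0, (2-4)^2=4, (9-5)^2=16, (7-1)^2=36, (5-9)^2=16, (6-6)^2=0, (1-7)^2=36, (8-8)^2=0, (4-2)^2=4
sum(d^2) = 112.
Step 3: rho = 1 - 6*112 / (9*(9^2 - 1)) = 1 - 672/720 = 0.066667.
Step 4: Under H0, t = rho * sqrt((n-2)/(1-rho^2)) = 0.1768 ~ t(7).
Step 5: Two-sided p-value from the t-distribution with 7 df = 0.864690.
Step 6: alpha = 0.1. fail to reject H0.

rho = 0.0667, p = 0.864690, fail to reject H0 at alpha = 0.1.


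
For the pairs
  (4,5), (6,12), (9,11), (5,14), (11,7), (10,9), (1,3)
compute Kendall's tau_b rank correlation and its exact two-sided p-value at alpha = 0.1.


Step 1: Enumerate the 21 unordered pairs (i,j) with i<j and classify each by sign(x_j-x_i) * sign(y_j-y_i).
  (1,2):dx=+2,dy=+7->C; (1,3):dx=+5,dy=+6->C; (1,4):dx=+1,dy=+9->C; (1,5):dx=+7,dy=+2->C
  (1,6):dx=+6,dy=+4->C; (1,7):dx=-3,dy=-2->C; (2,3):dx=+3,dy=-1->D; (2,4):dx=-1,dy=+2->D
  (2,5):dx=+5,dy=-5->D; (2,6):dx=+4,dy=-3->D; (2,7):dx=-5,dy=-9->C; (3,4):dx=-4,dy=+3->D
  (3,5):dx=+2,dy=-4->D; (3,6):dx=+1,dy=-2->D; (3,7):dx=-8,dy=-8->C; (4,5):dx=+6,dy=-7->D
  (4,6):dx=+5,dy=-5->D; (4,7):dx=-4,dy=-11->C; (5,6):dx=-1,dy=+2->D; (5,7):dx=-10,dy=-4->C
  (6,7):dx=-9,dy=-6->C
Step 2: C = 11, D = 10, total pairs = 21.
Step 3: tau = (C - D)/(n(n-1)/2) = (11 - 10)/21 = 0.047619.
Step 4: Exact two-sided p-value (enumerate n! = 5040 permutations of y under H0): p = 1.000000.
Step 5: alpha = 0.1. fail to reject H0.

tau_b = 0.0476 (C=11, D=10), p = 1.000000, fail to reject H0.


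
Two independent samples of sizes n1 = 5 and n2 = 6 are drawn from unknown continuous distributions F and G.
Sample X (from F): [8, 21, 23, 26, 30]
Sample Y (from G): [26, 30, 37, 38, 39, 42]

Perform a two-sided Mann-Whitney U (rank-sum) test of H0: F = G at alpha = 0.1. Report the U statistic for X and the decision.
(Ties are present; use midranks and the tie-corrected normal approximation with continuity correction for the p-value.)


Step 1: Combine and sort all 11 observations; assign midranks.
sorted (value, group): (8,X), (21,X), (23,X), (26,X), (26,Y), (30,X), (30,Y), (37,Y), (38,Y), (39,Y), (42,Y)
ranks: 8->1, 21->2, 23->3, 26->4.5, 26->4.5, 30->6.5, 30->6.5, 37->8, 38->9, 39->10, 42->11
Step 2: Rank sum for X: R1 = 1 + 2 + 3 + 4.5 + 6.5 = 17.
Step 3: U_X = R1 - n1(n1+1)/2 = 17 - 5*6/2 = 17 - 15 = 2.
       U_Y = n1*n2 - U_X = 30 - 2 = 28.
Step 4: Ties are present, so use the tie-corrected normal approximation (with continuity correction) for the p-value.
Step 5: p-value = 0.021870; compare to alpha = 0.1. reject H0.

U_X = 2, p = 0.021870, reject H0 at alpha = 0.1.


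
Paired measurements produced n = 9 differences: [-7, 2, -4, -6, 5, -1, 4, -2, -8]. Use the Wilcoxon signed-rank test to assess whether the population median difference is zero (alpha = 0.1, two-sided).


Step 1: Drop any zero differences (none here) and take |d_i|.
|d| = [7, 2, 4, 6, 5, 1, 4, 2, 8]
Step 2: Midrank |d_i| (ties get averaged ranks).
ranks: |7|->8, |2|->2.5, |4|->4.5, |6|->7, |5|->6, |1|->1, |4|->4.5, |2|->2.5, |8|->9
Step 3: Attach original signs; sum ranks with positive sign and with negative sign.
W+ = 2.5 + 6 + 4.5 = 13
W- = 8 + 4.5 + 7 + 1 + 2.5 + 9 = 32
(Check: W+ + W- = 45 should equal n(n+1)/2 = 45.)
Step 4: Test statistic W = min(W+, W-) = 13.
Step 5: Ties in |d|, so use the tie-corrected normal approximation.
        E[W] = n(n+1)/4 = 9*10/4 = 22.5.
        Tie groups: |d|=2 (t=2), |d|=4 (t=2); sum(t^3 - t) = 12.
        Var[W] = n(n+1)(2n+1)/24 - sum(t^3-t)/48 = 1710/24 - 12/48 = 71.
        z = (W - E[W]) / sqrt(Var[W]) = (13 - 22.5) / 8.4261 = -1.1274.
        Two-sided p = 2*Phi(z) = 0.259555.
Step 6: alpha = 0.1. fail to reject H0.

W+ = 13, W- = 32, W = min = 13, p = 0.259555, fail to reject H0.


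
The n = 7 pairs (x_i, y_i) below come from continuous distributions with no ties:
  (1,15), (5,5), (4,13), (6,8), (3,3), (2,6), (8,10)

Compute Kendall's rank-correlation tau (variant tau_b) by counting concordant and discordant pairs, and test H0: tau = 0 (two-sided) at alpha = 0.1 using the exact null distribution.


Step 1: Enumerate the 21 unordered pairs (i,j) with i<j and classify each by sign(x_j-x_i) * sign(y_j-y_i).
  (1,2):dx=+4,dy=-10->D; (1,3):dx=+3,dy=-2->D; (1,4):dx=+5,dy=-7->D; (1,5):dx=+2,dy=-12->D
  (1,6):dx=+1,dy=-9->D; (1,7):dx=+7,dy=-5->D; (2,3):dx=-1,dy=+8->D; (2,4):dx=+1,dy=+3->C
  (2,5):dx=-2,dy=-2->C; (2,6):dx=-3,dy=+1->D; (2,7):dx=+3,dy=+5->C; (3,4):dx=+2,dy=-5->D
  (3,5):dx=-1,dy=-10->C; (3,6):dx=-2,dy=-7->C; (3,7):dx=+4,dy=-3->D; (4,5):dx=-3,dy=-5->C
  (4,6):dx=-4,dy=-2->C; (4,7):dx=+2,dy=+2->C; (5,6):dx=-1,dy=+3->D; (5,7):dx=+5,dy=+7->C
  (6,7):dx=+6,dy=+4->C
Step 2: C = 10, D = 11, total pairs = 21.
Step 3: tau = (C - D)/(n(n-1)/2) = (10 - 11)/21 = -0.047619.
Step 4: Exact two-sided p-value (enumerate n! = 5040 permutations of y under H0): p = 1.000000.
Step 5: alpha = 0.1. fail to reject H0.

tau_b = -0.0476 (C=10, D=11), p = 1.000000, fail to reject H0.


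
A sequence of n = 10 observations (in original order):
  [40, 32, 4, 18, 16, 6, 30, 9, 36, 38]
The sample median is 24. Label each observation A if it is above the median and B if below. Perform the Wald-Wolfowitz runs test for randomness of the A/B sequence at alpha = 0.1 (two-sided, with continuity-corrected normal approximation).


Step 1: Compute median = 24; label A = above, B = below.
Labels in order: AABBBBABAA  (n_A = 5, n_B = 5)
Step 2: Count runs R = 5.
Step 3: Under H0 (random ordering), E[R] = 2*n_A*n_B/(n_A+n_B) + 1 = 2*5*5/10 + 1 = 6.0000.
        Var[R] = 2*n_A*n_B*(2*n_A*n_B - n_A - n_B) / ((n_A+n_B)^2 * (n_A+n_B-1)) = 2000/900 = 2.2222.
        SD[R] = 1.4907.
Step 4: Continuity-corrected z = (R + 0.5 - E[R]) / SD[R] = (5 + 0.5 - 6.0000) / 1.4907 = -0.3354.
Step 5: Two-sided p-value via normal approximation = 2*(1 - Phi(|z|)) = 0.737316.
Step 6: alpha = 0.1. fail to reject H0.

R = 5, z = -0.3354, p = 0.737316, fail to reject H0.


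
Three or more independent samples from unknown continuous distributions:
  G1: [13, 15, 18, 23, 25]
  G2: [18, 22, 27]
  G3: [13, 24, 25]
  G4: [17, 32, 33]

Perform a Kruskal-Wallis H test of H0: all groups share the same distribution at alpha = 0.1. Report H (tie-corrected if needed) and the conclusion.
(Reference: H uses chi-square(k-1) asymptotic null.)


Step 1: Combine all N = 14 observations and assign midranks.
sorted (value, group, rank): (13,G1,1.5), (13,G3,1.5), (15,G1,3), (17,G4,4), (18,G1,5.5), (18,G2,5.5), (22,G2,7), (23,G1,8), (24,G3,9), (25,G1,10.5), (25,G3,10.5), (27,G2,12), (32,G4,13), (33,G4,14)
Step 2: Sum ranks within each group.
R_1 = 28.5 (n_1 = 5)
R_2 = 24.5 (n_2 = 3)
R_3 = 21 (n_3 = 3)
R_4 = 31 (n_4 = 3)
Step 3: H = 12/(N(N+1)) * sum(R_i^2/n_i) - 3(N+1)
     = 12/(14*15) * (28.5^2/5 + 24.5^2/3 + 21^2/3 + 31^2/3) - 3*15
     = 0.057143 * 829.867 - 45
     = 2.420952.
Step 4: Ties present; correction factor C = 1 - 18/(14^3 - 14) = 0.993407. Corrected H = 2.420952 / 0.993407 = 2.437021.
Step 5: Under H0, H ~ chi^2(3); p-value = 0.486780.
Step 6: alpha = 0.1. fail to reject H0.

H = 2.4370, df = 3, p = 0.486780, fail to reject H0.


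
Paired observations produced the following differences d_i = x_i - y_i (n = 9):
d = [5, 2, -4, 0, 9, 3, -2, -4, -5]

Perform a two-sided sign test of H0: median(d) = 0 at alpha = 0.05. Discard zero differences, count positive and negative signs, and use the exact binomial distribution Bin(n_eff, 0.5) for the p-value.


Step 1: Discard zero differences. Original n = 9; n_eff = number of nonzero differences = 8.
Nonzero differences (with sign): +5, +2, -4, +9, +3, -2, -4, -5
Step 2: Count signs: positive = 4, negative = 4.
Step 3: Under H0: P(positive) = 0.5, so the number of positives S ~ Bin(8, 0.5).
Step 4: Two-sided exact p-value = sum of Bin(8,0.5) probabilities at or below the observed probability = 1.000000.
Step 5: alpha = 0.05. fail to reject H0.

n_eff = 8, pos = 4, neg = 4, p = 1.000000, fail to reject H0.


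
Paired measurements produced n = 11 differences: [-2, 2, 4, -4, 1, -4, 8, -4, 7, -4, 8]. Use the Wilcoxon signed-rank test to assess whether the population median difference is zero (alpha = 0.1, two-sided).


Step 1: Drop any zero differences (none here) and take |d_i|.
|d| = [2, 2, 4, 4, 1, 4, 8, 4, 7, 4, 8]
Step 2: Midrank |d_i| (ties get averaged ranks).
ranks: |2|->2.5, |2|->2.5, |4|->6, |4|->6, |1|->1, |4|->6, |8|->10.5, |4|->6, |7|->9, |4|->6, |8|->10.5
Step 3: Attach original signs; sum ranks with positive sign and with negative sign.
W+ = 2.5 + 6 + 1 + 10.5 + 9 + 10.5 = 39.5
W- = 2.5 + 6 + 6 + 6 + 6 = 26.5
(Check: W+ + W- = 66 should equal n(n+1)/2 = 66.)
Step 4: Test statistic W = min(W+, W-) = 26.5.
Step 5: Ties in |d|, so use the tie-corrected normal approximation.
        E[W] = n(n+1)/4 = 11*12/4 = 33.
        Tie groups: |d|=2 (t=2), |d|=4 (t=5), |d|=8 (t=2); sum(t^3 - t) = 132.
        Var[W] = n(n+1)(2n+1)/24 - sum(t^3-t)/48 = 3036/24 - 132/48 = 123.75.
        z = (W - E[W]) / sqrt(Var[W]) = (26.5 - 33) / 11.1243 = -0.5843.
        Two-sided p = 2*Phi(z) = 0.559014.
Step 6: alpha = 0.1. fail to reject H0.

W+ = 39.5, W- = 26.5, W = min = 26.5, p = 0.559014, fail to reject H0.


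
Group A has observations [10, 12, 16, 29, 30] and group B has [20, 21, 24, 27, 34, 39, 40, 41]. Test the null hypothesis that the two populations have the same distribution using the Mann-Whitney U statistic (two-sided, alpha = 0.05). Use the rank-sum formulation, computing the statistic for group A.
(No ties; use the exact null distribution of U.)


Step 1: Combine and sort all 13 observations; assign midranks.
sorted (value, group): (10,X), (12,X), (16,X), (20,Y), (21,Y), (24,Y), (27,Y), (29,X), (30,X), (34,Y), (39,Y), (40,Y), (41,Y)
ranks: 10->1, 12->2, 16->3, 20->4, 21->5, 24->6, 27->7, 29->8, 30->9, 34->10, 39->11, 40->12, 41->13
Step 2: Rank sum for X: R1 = 1 + 2 + 3 + 8 + 9 = 23.
Step 3: U_X = R1 - n1(n1+1)/2 = 23 - 5*6/2 = 23 - 15 = 8.
       U_Y = n1*n2 - U_X = 40 - 8 = 32.
Step 4: No ties, so the exact null distribution of U (based on enumerating the C(13,5) = 1287 equally likely rank assignments) gives the two-sided p-value.
Step 5: p-value = 0.093240; compare to alpha = 0.05. fail to reject H0.

U_X = 8, p = 0.093240, fail to reject H0 at alpha = 0.05.


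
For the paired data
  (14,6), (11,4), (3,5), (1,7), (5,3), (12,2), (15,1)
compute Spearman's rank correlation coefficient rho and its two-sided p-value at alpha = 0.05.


Step 1: Rank x and y separately (midranks; no ties here).
rank(x): 14->6, 11->4, 3->2, 1->1, 5->3, 12->5, 15->7
rank(y): 6->6, 4->4, 5->5, 7->7, 3->3, 2->2, 1->1
Step 2: d_i = R_x(i) - R_y(i); compute d_i^2.
  (6-6)^2=0, (4-4)^2=0, (2-5)^2=9, (1-7)^2=36, (3-3)^2=0, (5-2)^2=9, (7-1)^2=36
sum(d^2) = 90.
Step 3: rho = 1 - 6*90 / (7*(7^2 - 1)) = 1 - 540/336 = -0.607143.
Step 4: Under H0, t = rho * sqrt((n-2)/(1-rho^2)) = -1.7086 ~ t(5).
Step 5: Two-sided p-value from the t-distribution with 5 df = 0.148231.
Step 6: alpha = 0.05. fail to reject H0.

rho = -0.6071, p = 0.148231, fail to reject H0 at alpha = 0.05.


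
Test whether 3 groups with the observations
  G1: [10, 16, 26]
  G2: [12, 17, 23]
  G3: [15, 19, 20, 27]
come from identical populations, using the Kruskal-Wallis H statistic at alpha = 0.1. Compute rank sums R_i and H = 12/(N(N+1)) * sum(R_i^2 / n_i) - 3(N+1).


Step 1: Combine all N = 10 observations and assign midranks.
sorted (value, group, rank): (10,G1,1), (12,G2,2), (15,G3,3), (16,G1,4), (17,G2,5), (19,G3,6), (20,G3,7), (23,G2,8), (26,G1,9), (27,G3,10)
Step 2: Sum ranks within each group.
R_1 = 14 (n_1 = 3)
R_2 = 15 (n_2 = 3)
R_3 = 26 (n_3 = 4)
Step 3: H = 12/(N(N+1)) * sum(R_i^2/n_i) - 3(N+1)
     = 12/(10*11) * (14^2/3 + 15^2/3 + 26^2/4) - 3*11
     = 0.109091 * 309.333 - 33
     = 0.745455.
Step 4: No ties, so H is used without correction.
Step 5: Under H0, H ~ chi^2(2); p-value = 0.688853.
Step 6: alpha = 0.1. fail to reject H0.

H = 0.7455, df = 2, p = 0.688853, fail to reject H0.


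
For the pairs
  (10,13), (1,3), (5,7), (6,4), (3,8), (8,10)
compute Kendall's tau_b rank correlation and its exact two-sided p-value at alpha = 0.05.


Step 1: Enumerate the 15 unordered pairs (i,j) with i<j and classify each by sign(x_j-x_i) * sign(y_j-y_i).
  (1,2):dx=-9,dy=-10->C; (1,3):dx=-5,dy=-6->C; (1,4):dx=-4,dy=-9->C; (1,5):dx=-7,dy=-5->C
  (1,6):dx=-2,dy=-3->C; (2,3):dx=+4,dy=+4->C; (2,4):dx=+5,dy=+1->C; (2,5):dx=+2,dy=+5->C
  (2,6):dx=+7,dy=+7->C; (3,4):dx=+1,dy=-3->D; (3,5):dx=-2,dy=+1->D; (3,6):dx=+3,dy=+3->C
  (4,5):dx=-3,dy=+4->D; (4,6):dx=+2,dy=+6->C; (5,6):dx=+5,dy=+2->C
Step 2: C = 12, D = 3, total pairs = 15.
Step 3: tau = (C - D)/(n(n-1)/2) = (12 - 3)/15 = 0.600000.
Step 4: Exact two-sided p-value (enumerate n! = 720 permutations of y under H0): p = 0.136111.
Step 5: alpha = 0.05. fail to reject H0.

tau_b = 0.6000 (C=12, D=3), p = 0.136111, fail to reject H0.


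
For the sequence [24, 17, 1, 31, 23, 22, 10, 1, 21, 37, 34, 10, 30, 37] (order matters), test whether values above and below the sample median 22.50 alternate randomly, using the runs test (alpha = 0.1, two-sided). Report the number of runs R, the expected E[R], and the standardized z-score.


Step 1: Compute median = 22.50; label A = above, B = below.
Labels in order: ABBAABBBBAABAA  (n_A = 7, n_B = 7)
Step 2: Count runs R = 7.
Step 3: Under H0 (random ordering), E[R] = 2*n_A*n_B/(n_A+n_B) + 1 = 2*7*7/14 + 1 = 8.0000.
        Var[R] = 2*n_A*n_B*(2*n_A*n_B - n_A - n_B) / ((n_A+n_B)^2 * (n_A+n_B-1)) = 8232/2548 = 3.2308.
        SD[R] = 1.7974.
Step 4: Continuity-corrected z = (R + 0.5 - E[R]) / SD[R] = (7 + 0.5 - 8.0000) / 1.7974 = -0.2782.
Step 5: Two-sided p-value via normal approximation = 2*(1 - Phi(|z|)) = 0.780879.
Step 6: alpha = 0.1. fail to reject H0.

R = 7, z = -0.2782, p = 0.780879, fail to reject H0.


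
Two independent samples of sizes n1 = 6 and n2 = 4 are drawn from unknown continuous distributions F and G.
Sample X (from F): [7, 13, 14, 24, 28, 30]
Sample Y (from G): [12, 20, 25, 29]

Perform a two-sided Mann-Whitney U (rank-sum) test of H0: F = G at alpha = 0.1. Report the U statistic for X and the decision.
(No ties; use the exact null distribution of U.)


Step 1: Combine and sort all 10 observations; assign midranks.
sorted (value, group): (7,X), (12,Y), (13,X), (14,X), (20,Y), (24,X), (25,Y), (28,X), (29,Y), (30,X)
ranks: 7->1, 12->2, 13->3, 14->4, 20->5, 24->6, 25->7, 28->8, 29->9, 30->10
Step 2: Rank sum for X: R1 = 1 + 3 + 4 + 6 + 8 + 10 = 32.
Step 3: U_X = R1 - n1(n1+1)/2 = 32 - 6*7/2 = 32 - 21 = 11.
       U_Y = n1*n2 - U_X = 24 - 11 = 13.
Step 4: No ties, so the exact null distribution of U (based on enumerating the C(10,6) = 210 equally likely rank assignments) gives the two-sided p-value.
Step 5: p-value = 0.914286; compare to alpha = 0.1. fail to reject H0.

U_X = 11, p = 0.914286, fail to reject H0 at alpha = 0.1.


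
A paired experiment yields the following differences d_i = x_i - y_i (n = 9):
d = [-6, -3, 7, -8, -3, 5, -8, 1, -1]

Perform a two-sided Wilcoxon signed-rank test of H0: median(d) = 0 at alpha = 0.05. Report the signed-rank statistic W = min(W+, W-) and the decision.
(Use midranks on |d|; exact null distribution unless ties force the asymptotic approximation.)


Step 1: Drop any zero differences (none here) and take |d_i|.
|d| = [6, 3, 7, 8, 3, 5, 8, 1, 1]
Step 2: Midrank |d_i| (ties get averaged ranks).
ranks: |6|->6, |3|->3.5, |7|->7, |8|->8.5, |3|->3.5, |5|->5, |8|->8.5, |1|->1.5, |1|->1.5
Step 3: Attach original signs; sum ranks with positive sign and with negative sign.
W+ = 7 + 5 + 1.5 = 13.5
W- = 6 + 3.5 + 8.5 + 3.5 + 8.5 + 1.5 = 31.5
(Check: W+ + W- = 45 should equal n(n+1)/2 = 45.)
Step 4: Test statistic W = min(W+, W-) = 13.5.
Step 5: Ties in |d|, so use the tie-corrected normal approximation.
        E[W] = n(n+1)/4 = 9*10/4 = 22.5.
        Tie groups: |d|=1 (t=2), |d|=3 (t=2), |d|=8 (t=2); sum(t^3 - t) = 18.
        Var[W] = n(n+1)(2n+1)/24 - sum(t^3-t)/48 = 1710/24 - 18/48 = 70.875.
        z = (W - E[W]) / sqrt(Var[W]) = (13.5 - 22.5) / 8.4187 = -1.0690.
        Two-sided p = 2*Phi(z) = 0.285049.
Step 6: alpha = 0.05. fail to reject H0.

W+ = 13.5, W- = 31.5, W = min = 13.5, p = 0.285049, fail to reject H0.


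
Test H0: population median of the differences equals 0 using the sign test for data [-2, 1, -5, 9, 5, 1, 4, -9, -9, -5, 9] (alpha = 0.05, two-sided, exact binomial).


Step 1: Discard zero differences. Original n = 11; n_eff = number of nonzero differences = 11.
Nonzero differences (with sign): -2, +1, -5, +9, +5, +1, +4, -9, -9, -5, +9
Step 2: Count signs: positive = 6, negative = 5.
Step 3: Under H0: P(positive) = 0.5, so the number of positives S ~ Bin(11, 0.5).
Step 4: Two-sided exact p-value = sum of Bin(11,0.5) probabilities at or below the observed probability = 1.000000.
Step 5: alpha = 0.05. fail to reject H0.

n_eff = 11, pos = 6, neg = 5, p = 1.000000, fail to reject H0.


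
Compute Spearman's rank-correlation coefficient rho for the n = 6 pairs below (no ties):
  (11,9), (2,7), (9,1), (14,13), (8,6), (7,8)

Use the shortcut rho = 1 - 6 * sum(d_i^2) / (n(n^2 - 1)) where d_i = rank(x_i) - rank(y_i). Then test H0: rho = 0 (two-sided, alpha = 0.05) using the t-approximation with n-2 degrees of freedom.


Step 1: Rank x and y separately (midranks; no ties here).
rank(x): 11->5, 2->1, 9->4, 14->6, 8->3, 7->2
rank(y): 9->5, 7->3, 1->1, 13->6, 6->2, 8->4
Step 2: d_i = R_x(i) - R_y(i); compute d_i^2.
  (5-5)^2=0, (1-3)^2=4, (4-1)^2=9, (6-6)^2=0, (3-2)^2=1, (2-4)^2=4
sum(d^2) = 18.
Step 3: rho = 1 - 6*18 / (6*(6^2 - 1)) = 1 - 108/210 = 0.485714.
Step 4: Under H0, t = rho * sqrt((n-2)/(1-rho^2)) = 1.1113 ~ t(4).
Step 5: Two-sided p-value from the t-distribution with 4 df = 0.328723.
Step 6: alpha = 0.05. fail to reject H0.

rho = 0.4857, p = 0.328723, fail to reject H0 at alpha = 0.05.


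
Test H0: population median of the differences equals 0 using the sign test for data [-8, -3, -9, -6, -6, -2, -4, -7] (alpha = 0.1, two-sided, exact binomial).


Step 1: Discard zero differences. Original n = 8; n_eff = number of nonzero differences = 8.
Nonzero differences (with sign): -8, -3, -9, -6, -6, -2, -4, -7
Step 2: Count signs: positive = 0, negative = 8.
Step 3: Under H0: P(positive) = 0.5, so the number of positives S ~ Bin(8, 0.5).
Step 4: Two-sided exact p-value = sum of Bin(8,0.5) probabilities at or below the observed probability = 0.007812.
Step 5: alpha = 0.1. reject H0.

n_eff = 8, pos = 0, neg = 8, p = 0.007812, reject H0.


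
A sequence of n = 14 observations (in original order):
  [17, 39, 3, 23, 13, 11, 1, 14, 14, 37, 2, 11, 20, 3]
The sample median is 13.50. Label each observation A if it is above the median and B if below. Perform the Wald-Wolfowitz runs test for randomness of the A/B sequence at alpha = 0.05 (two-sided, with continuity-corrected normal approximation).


Step 1: Compute median = 13.50; label A = above, B = below.
Labels in order: AABABBBAAABBAB  (n_A = 7, n_B = 7)
Step 2: Count runs R = 8.
Step 3: Under H0 (random ordering), E[R] = 2*n_A*n_B/(n_A+n_B) + 1 = 2*7*7/14 + 1 = 8.0000.
        Var[R] = 2*n_A*n_B*(2*n_A*n_B - n_A - n_B) / ((n_A+n_B)^2 * (n_A+n_B-1)) = 8232/2548 = 3.2308.
        SD[R] = 1.7974.
Step 4: R = E[R], so z = 0 with no continuity correction.
Step 5: Two-sided p-value via normal approximation = 2*(1 - Phi(|z|)) = 1.000000.
Step 6: alpha = 0.05. fail to reject H0.

R = 8, z = 0.0000, p = 1.000000, fail to reject H0.


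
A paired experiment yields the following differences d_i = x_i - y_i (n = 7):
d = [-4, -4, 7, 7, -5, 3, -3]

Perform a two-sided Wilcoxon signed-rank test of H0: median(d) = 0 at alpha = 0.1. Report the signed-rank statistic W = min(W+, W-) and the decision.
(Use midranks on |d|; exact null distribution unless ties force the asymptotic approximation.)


Step 1: Drop any zero differences (none here) and take |d_i|.
|d| = [4, 4, 7, 7, 5, 3, 3]
Step 2: Midrank |d_i| (ties get averaged ranks).
ranks: |4|->3.5, |4|->3.5, |7|->6.5, |7|->6.5, |5|->5, |3|->1.5, |3|->1.5
Step 3: Attach original signs; sum ranks with positive sign and with negative sign.
W+ = 6.5 + 6.5 + 1.5 = 14.5
W- = 3.5 + 3.5 + 5 + 1.5 = 13.5
(Check: W+ + W- = 28 should equal n(n+1)/2 = 28.)
Step 4: Test statistic W = min(W+, W-) = 13.5.
Step 5: Ties in |d|, so use the tie-corrected normal approximation.
        E[W] = n(n+1)/4 = 7*8/4 = 14.
        Tie groups: |d|=3 (t=2), |d|=4 (t=2), |d|=7 (t=2); sum(t^3 - t) = 18.
        Var[W] = n(n+1)(2n+1)/24 - sum(t^3-t)/48 = 840/24 - 18/48 = 34.625.
        z = (W - E[W]) / sqrt(Var[W]) = (13.5 - 14) / 5.8843 = -0.0850.
        Two-sided p = 2*Phi(z) = 0.932284.
Step 6: alpha = 0.1. fail to reject H0.

W+ = 14.5, W- = 13.5, W = min = 13.5, p = 0.932284, fail to reject H0.


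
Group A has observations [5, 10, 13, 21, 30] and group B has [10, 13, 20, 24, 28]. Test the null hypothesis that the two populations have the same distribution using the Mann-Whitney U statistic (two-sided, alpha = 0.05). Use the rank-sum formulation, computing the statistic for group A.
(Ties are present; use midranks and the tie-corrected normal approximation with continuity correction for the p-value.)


Step 1: Combine and sort all 10 observations; assign midranks.
sorted (value, group): (5,X), (10,X), (10,Y), (13,X), (13,Y), (20,Y), (21,X), (24,Y), (28,Y), (30,X)
ranks: 5->1, 10->2.5, 10->2.5, 13->4.5, 13->4.5, 20->6, 21->7, 24->8, 28->9, 30->10
Step 2: Rank sum for X: R1 = 1 + 2.5 + 4.5 + 7 + 10 = 25.
Step 3: U_X = R1 - n1(n1+1)/2 = 25 - 5*6/2 = 25 - 15 = 10.
       U_Y = n1*n2 - U_X = 25 - 10 = 15.
Step 4: Ties are present, so use the tie-corrected normal approximation (with continuity correction) for the p-value.
Step 5: p-value = 0.674236; compare to alpha = 0.05. fail to reject H0.

U_X = 10, p = 0.674236, fail to reject H0 at alpha = 0.05.


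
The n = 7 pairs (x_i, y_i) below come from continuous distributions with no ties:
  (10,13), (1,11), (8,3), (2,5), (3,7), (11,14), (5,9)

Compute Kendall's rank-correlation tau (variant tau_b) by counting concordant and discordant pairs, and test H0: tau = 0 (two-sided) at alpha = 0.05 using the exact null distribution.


Step 1: Enumerate the 21 unordered pairs (i,j) with i<j and classify each by sign(x_j-x_i) * sign(y_j-y_i).
  (1,2):dx=-9,dy=-2->C; (1,3):dx=-2,dy=-10->C; (1,4):dx=-8,dy=-8->C; (1,5):dx=-7,dy=-6->C
  (1,6):dx=+1,dy=+1->C; (1,7):dx=-5,dy=-4->C; (2,3):dx=+7,dy=-8->D; (2,4):dx=+1,dy=-6->D
  (2,5):dx=+2,dy=-4->D; (2,6):dx=+10,dy=+3->C; (2,7):dx=+4,dy=-2->D; (3,4):dx=-6,dy=+2->D
  (3,5):dx=-5,dy=+4->D; (3,6):dx=+3,dy=+11->C; (3,7):dx=-3,dy=+6->D; (4,5):dx=+1,dy=+2->C
  (4,6):dx=+9,dy=+9->C; (4,7):dx=+3,dy=+4->C; (5,6):dx=+8,dy=+7->C; (5,7):dx=+2,dy=+2->C
  (6,7):dx=-6,dy=-5->C
Step 2: C = 14, D = 7, total pairs = 21.
Step 3: tau = (C - D)/(n(n-1)/2) = (14 - 7)/21 = 0.333333.
Step 4: Exact two-sided p-value (enumerate n! = 5040 permutations of y under H0): p = 0.381349.
Step 5: alpha = 0.05. fail to reject H0.

tau_b = 0.3333 (C=14, D=7), p = 0.381349, fail to reject H0.
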